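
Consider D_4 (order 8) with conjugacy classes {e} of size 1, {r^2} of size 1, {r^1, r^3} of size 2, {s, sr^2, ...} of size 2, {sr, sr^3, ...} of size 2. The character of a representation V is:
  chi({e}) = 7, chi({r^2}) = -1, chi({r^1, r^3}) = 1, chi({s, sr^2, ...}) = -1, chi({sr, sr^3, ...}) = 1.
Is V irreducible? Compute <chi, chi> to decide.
Not irreducible (reducible): <chi, chi> = 7 > 1.

Reasoning: <chi, chi> = (1/|G|) sum_C |C| * |chi(C)|^2 = (1/8)[1*|7|^2 + 1*|-1|^2 + 2*|1|^2 + 2*|-1|^2 + 2*|1|^2]
  = (1/8)[(49) + (1) + (2) + (2) + (2)] = 56/8 = 7.
A character is irreducible iff <chi, chi> = 1, so this representation is reducible.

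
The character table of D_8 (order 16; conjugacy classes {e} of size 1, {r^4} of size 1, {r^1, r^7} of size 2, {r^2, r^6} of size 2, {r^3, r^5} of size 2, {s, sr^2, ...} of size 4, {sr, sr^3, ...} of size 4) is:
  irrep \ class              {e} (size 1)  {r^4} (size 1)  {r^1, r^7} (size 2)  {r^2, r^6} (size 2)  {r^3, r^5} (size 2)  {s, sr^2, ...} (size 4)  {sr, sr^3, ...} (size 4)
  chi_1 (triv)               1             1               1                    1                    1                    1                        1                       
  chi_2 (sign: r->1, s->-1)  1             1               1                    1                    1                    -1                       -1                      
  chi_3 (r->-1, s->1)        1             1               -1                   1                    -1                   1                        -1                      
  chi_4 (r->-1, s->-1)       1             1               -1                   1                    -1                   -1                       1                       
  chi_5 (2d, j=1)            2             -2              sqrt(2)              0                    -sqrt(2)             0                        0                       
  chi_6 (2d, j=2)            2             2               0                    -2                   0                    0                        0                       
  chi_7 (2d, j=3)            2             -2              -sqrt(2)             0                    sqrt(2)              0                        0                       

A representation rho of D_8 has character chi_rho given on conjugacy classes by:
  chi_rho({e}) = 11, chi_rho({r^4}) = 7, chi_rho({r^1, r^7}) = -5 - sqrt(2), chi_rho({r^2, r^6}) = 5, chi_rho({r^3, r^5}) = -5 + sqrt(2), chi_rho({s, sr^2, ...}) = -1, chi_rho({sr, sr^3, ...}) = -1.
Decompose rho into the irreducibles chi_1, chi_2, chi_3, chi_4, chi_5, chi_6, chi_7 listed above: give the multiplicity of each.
Multiplicities: chi_1: 0, chi_2: 1, chi_3: 3, chi_4: 3, chi_5: 0, chi_6: 1, chi_7: 1.

Derivation: Use <chi_rho, chi> = (1/|G|) sum_C |C| * chi_rho(C) * conj(chi(C)) with |G| = 16 for each irreducible chi in the table:
  <chi_rho, chi_1> = (1/16)[1*(11)*conj(1) + 1*(7)*conj(1) + 2*(-5 - sqrt(2))*conj(1) + 2*(5)*conj(1) + 2*(-5 + sqrt(2))*conj(1) + 4*(-1)*conj(1) + 4*(-1)*conj(1)]
      = (1/16)[(11) + (7) + (-10 - 2*sqrt(2)) + (10) + (-10 + 2*sqrt(2)) + (-4) + (-4)] = 0/16 = 0
  <chi_rho, chi_2> = (1/16)[1*(11)*conj(1) + 1*(7)*conj(1) + 2*(-5 - sqrt(2))*conj(1) + 2*(5)*conj(1) + 2*(-5 + sqrt(2))*conj(1) + 4*(-1)*conj(-1) + 4*(-1)*conj(-1)]
      = (1/16)[(11) + (7) + (-10 - 2*sqrt(2)) + (10) + (-10 + 2*sqrt(2)) + (4) + (4)] = 16/16 = 1
  <chi_rho, chi_3> = (1/16)[1*(11)*conj(1) + 1*(7)*conj(1) + 2*(-5 - sqrt(2))*conj(-1) + 2*(5)*conj(1) + 2*(-5 + sqrt(2))*conj(-1) + 4*(-1)*conj(1) + 4*(-1)*conj(-1)]
      = (1/16)[(11) + (7) + (2*sqrt(2) + 10) + (10) + (10 - 2*sqrt(2)) + (-4) + (4)] = 48/16 = 3
  <chi_rho, chi_4> = (1/16)[1*(11)*conj(1) + 1*(7)*conj(1) + 2*(-5 - sqrt(2))*conj(-1) + 2*(5)*conj(1) + 2*(-5 + sqrt(2))*conj(-1) + 4*(-1)*conj(-1) + 4*(-1)*conj(1)]
      = (1/16)[(11) + (7) + (2*sqrt(2) + 10) + (10) + (10 - 2*sqrt(2)) + (4) + (-4)] = 48/16 = 3
  <chi_rho, chi_5> = (1/16)[1*(11)*conj(2) + 1*(7)*conj(-2) + 2*(-5 - sqrt(2))*conj(sqrt(2)) + 2*(5)*conj(0) + 2*(-5 + sqrt(2))*conj(-sqrt(2)) + 4*(-1)*conj(0) + 4*(-1)*conj(0)]
      = (1/16)[(22) + (-14) + (-10*sqrt(2) - 4) + (0) + (-4 + 10*sqrt(2)) + (0) + (0)] = 0/16 = 0
  <chi_rho, chi_6> = (1/16)[1*(11)*conj(2) + 1*(7)*conj(2) + 2*(-5 - sqrt(2))*conj(0) + 2*(5)*conj(-2) + 2*(-5 + sqrt(2))*conj(0) + 4*(-1)*conj(0) + 4*(-1)*conj(0)]
      = (1/16)[(22) + (14) + (0) + (-20) + (0) + (0) + (0)] = 16/16 = 1
  <chi_rho, chi_7> = (1/16)[1*(11)*conj(2) + 1*(7)*conj(-2) + 2*(-5 - sqrt(2))*conj(-sqrt(2)) + 2*(5)*conj(0) + 2*(-5 + sqrt(2))*conj(sqrt(2)) + 4*(-1)*conj(0) + 4*(-1)*conj(0)]
      = (1/16)[(22) + (-14) + (4 + 10*sqrt(2)) + (0) + (4 - 10*sqrt(2)) + (0) + (0)] = 16/16 = 1
Dimension check: dim(rho) = sum (mult * dim) = 0*1 + 1*1 + 3*1 + 3*1 + 0*2 + 1*2 + 1*2 = 11 = chi_rho(e) = 11.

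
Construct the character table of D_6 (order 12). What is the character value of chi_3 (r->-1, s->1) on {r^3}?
Conjugacy classes: {e} of size 1, {r^3} of size 1, {r^1, r^5} of size 2, {r^2, r^4} of size 2, {s, sr^2, ...} of size 3, {sr, sr^3, ...} of size 3.
Character table:
  irrep \ class              {e} (size 1)  {r^3} (size 1)  {r^1, r^5} (size 2)  {r^2, r^4} (size 2)  {s, sr^2, ...} (size 3)  {sr, sr^3, ...} (size 3)
  chi_1 (triv)               1             1               1                    1                    1                        1                       
  chi_2 (sign: r->1, s->-1)  1             1               1                    1                    -1                       -1                      
  chi_3 (r->-1, s->1)        1             -1              -1                   1                    1                        -1                      
  chi_4 (r->-1, s->-1)       1             -1              -1                   1                    -1                       1                       
  chi_5 (2d, j=1)            2             -2              1                    -1                   0                        0                       
  chi_6 (2d, j=2)            2             2               -1                   -1                   0                        0                       

Spot check: chi_3 (r->-1, s->1) on {r^3} = -1.

Justification: D_6 has order 2*6 = 12 with 6 conjugacy classes, hence 6 irreducibles. Sum of squared dims 1 + 1 + 1 + 1 + 4 + 4 = 12 = |G|. Linear characters come from the abelianisation; the 2-dimensional irreps have character r^k -> 2*cos(2*pi*j*k/6), reflections -> 0.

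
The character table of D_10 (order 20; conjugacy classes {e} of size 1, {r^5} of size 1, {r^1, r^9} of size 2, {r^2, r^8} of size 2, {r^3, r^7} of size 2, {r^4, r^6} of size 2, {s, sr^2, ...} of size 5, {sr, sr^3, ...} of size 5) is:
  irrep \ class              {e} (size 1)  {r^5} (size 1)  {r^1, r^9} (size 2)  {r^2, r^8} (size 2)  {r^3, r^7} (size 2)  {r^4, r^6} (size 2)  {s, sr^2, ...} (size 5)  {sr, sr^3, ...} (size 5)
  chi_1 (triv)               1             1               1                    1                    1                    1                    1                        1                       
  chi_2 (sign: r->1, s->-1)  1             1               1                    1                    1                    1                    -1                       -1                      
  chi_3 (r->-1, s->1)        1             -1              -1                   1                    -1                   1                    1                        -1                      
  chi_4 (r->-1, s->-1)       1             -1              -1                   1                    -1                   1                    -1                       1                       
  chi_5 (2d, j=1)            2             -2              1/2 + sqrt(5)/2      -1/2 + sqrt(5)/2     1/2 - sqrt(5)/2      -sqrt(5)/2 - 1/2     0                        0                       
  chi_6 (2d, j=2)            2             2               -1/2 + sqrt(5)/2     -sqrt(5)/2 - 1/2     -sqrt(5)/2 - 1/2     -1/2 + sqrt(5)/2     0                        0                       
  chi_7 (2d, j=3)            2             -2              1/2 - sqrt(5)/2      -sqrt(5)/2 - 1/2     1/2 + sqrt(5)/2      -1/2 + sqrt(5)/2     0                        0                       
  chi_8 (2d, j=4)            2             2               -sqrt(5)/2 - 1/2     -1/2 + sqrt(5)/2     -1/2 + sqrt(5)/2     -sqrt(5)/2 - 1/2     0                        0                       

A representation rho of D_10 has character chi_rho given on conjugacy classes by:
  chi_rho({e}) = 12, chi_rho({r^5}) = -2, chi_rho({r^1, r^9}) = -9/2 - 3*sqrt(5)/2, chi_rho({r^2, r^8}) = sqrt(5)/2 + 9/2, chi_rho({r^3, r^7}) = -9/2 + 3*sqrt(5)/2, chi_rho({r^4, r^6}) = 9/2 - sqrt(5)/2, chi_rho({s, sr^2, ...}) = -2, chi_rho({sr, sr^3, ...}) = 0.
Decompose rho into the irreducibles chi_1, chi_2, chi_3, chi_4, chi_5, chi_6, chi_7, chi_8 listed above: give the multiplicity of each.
Multiplicities: chi_1: 0, chi_2: 1, chi_3: 2, chi_4: 3, chi_5: 0, chi_6: 0, chi_7: 1, chi_8: 2.

Argument: Use <chi_rho, chi> = (1/|G|) sum_C |C| * chi_rho(C) * conj(chi(C)) with |G| = 20 for each irreducible chi in the table:
  <chi_rho, chi_1> = (1/20)[1*(12)*conj(1) + 1*(-2)*conj(1) + 2*(-9/2 - 3*sqrt(5)/2)*conj(1) + 2*(sqrt(5)/2 + 9/2)*conj(1) + 2*(-9/2 + 3*sqrt(5)/2)*conj(1) + 2*(9/2 - sqrt(5)/2)*conj(1) + 5*(-2)*conj(1) + 5*(0)*conj(1)]
      = (1/20)[(12) + (-2) + (-9 - 3*sqrt(5)) + (sqrt(5) + 9) + (-9 + 3*sqrt(5)) + (9 - sqrt(5)) + (-10) + (0)] = 0/20 = 0
  <chi_rho, chi_2> = (1/20)[1*(12)*conj(1) + 1*(-2)*conj(1) + 2*(-9/2 - 3*sqrt(5)/2)*conj(1) + 2*(sqrt(5)/2 + 9/2)*conj(1) + 2*(-9/2 + 3*sqrt(5)/2)*conj(1) + 2*(9/2 - sqrt(5)/2)*conj(1) + 5*(-2)*conj(-1) + 5*(0)*conj(-1)]
      = (1/20)[(12) + (-2) + (-9 - 3*sqrt(5)) + (sqrt(5) + 9) + (-9 + 3*sqrt(5)) + (9 - sqrt(5)) + (10) + (0)] = 20/20 = 1
  <chi_rho, chi_3> = (1/20)[1*(12)*conj(1) + 1*(-2)*conj(-1) + 2*(-9/2 - 3*sqrt(5)/2)*conj(-1) + 2*(sqrt(5)/2 + 9/2)*conj(1) + 2*(-9/2 + 3*sqrt(5)/2)*conj(-1) + 2*(9/2 - sqrt(5)/2)*conj(1) + 5*(-2)*conj(1) + 5*(0)*conj(-1)]
      = (1/20)[(12) + (2) + (3*sqrt(5) + 9) + (sqrt(5) + 9) + (9 - 3*sqrt(5)) + (9 - sqrt(5)) + (-10) + (0)] = 40/20 = 2
  <chi_rho, chi_4> = (1/20)[1*(12)*conj(1) + 1*(-2)*conj(-1) + 2*(-9/2 - 3*sqrt(5)/2)*conj(-1) + 2*(sqrt(5)/2 + 9/2)*conj(1) + 2*(-9/2 + 3*sqrt(5)/2)*conj(-1) + 2*(9/2 - sqrt(5)/2)*conj(1) + 5*(-2)*conj(-1) + 5*(0)*conj(1)]
      = (1/20)[(12) + (2) + (3*sqrt(5) + 9) + (sqrt(5) + 9) + (9 - 3*sqrt(5)) + (9 - sqrt(5)) + (10) + (0)] = 60/20 = 3
  <chi_rho, chi_5> = (1/20)[1*(12)*conj(2) + 1*(-2)*conj(-2) + 2*(-9/2 - 3*sqrt(5)/2)*conj(1/2 + sqrt(5)/2) + 2*(sqrt(5)/2 + 9/2)*conj(-1/2 + sqrt(5)/2) + 2*(-9/2 + 3*sqrt(5)/2)*conj(1/2 - sqrt(5)/2) + 2*(9/2 - sqrt(5)/2)*conj(-sqrt(5)/2 - 1/2) + 5*(-2)*conj(0) + 5*(0)*conj(0)]
      = (1/20)[(24) + (4) + (-6*sqrt(5) - 12) + (-2 + 4*sqrt(5)) + (-12 + 6*sqrt(5)) + (-4*sqrt(5) - 2) + (0) + (0)] = 0/20 = 0
  <chi_rho, chi_6> = (1/20)[1*(12)*conj(2) + 1*(-2)*conj(2) + 2*(-9/2 - 3*sqrt(5)/2)*conj(-1/2 + sqrt(5)/2) + 2*(sqrt(5)/2 + 9/2)*conj(-sqrt(5)/2 - 1/2) + 2*(-9/2 + 3*sqrt(5)/2)*conj(-sqrt(5)/2 - 1/2) + 2*(9/2 - sqrt(5)/2)*conj(-1/2 + sqrt(5)/2) + 5*(-2)*conj(0) + 5*(0)*conj(0)]
      = (1/20)[(24) + (-4) + (-3*sqrt(5) - 3) + (-5*sqrt(5) - 7) + (-3 + 3*sqrt(5)) + (-7 + 5*sqrt(5)) + (0) + (0)] = 0/20 = 0
  <chi_rho, chi_7> = (1/20)[1*(12)*conj(2) + 1*(-2)*conj(-2) + 2*(-9/2 - 3*sqrt(5)/2)*conj(1/2 - sqrt(5)/2) + 2*(sqrt(5)/2 + 9/2)*conj(-sqrt(5)/2 - 1/2) + 2*(-9/2 + 3*sqrt(5)/2)*conj(1/2 + sqrt(5)/2) + 2*(9/2 - sqrt(5)/2)*conj(-1/2 + sqrt(5)/2) + 5*(-2)*conj(0) + 5*(0)*conj(0)]
      = (1/20)[(24) + (4) + (3 + 3*sqrt(5)) + (-5*sqrt(5) - 7) + (3 - 3*sqrt(5)) + (-7 + 5*sqrt(5)) + (0) + (0)] = 20/20 = 1
  <chi_rho, chi_8> = (1/20)[1*(12)*conj(2) + 1*(-2)*conj(2) + 2*(-9/2 - 3*sqrt(5)/2)*conj(-sqrt(5)/2 - 1/2) + 2*(sqrt(5)/2 + 9/2)*conj(-1/2 + sqrt(5)/2) + 2*(-9/2 + 3*sqrt(5)/2)*conj(-1/2 + sqrt(5)/2) + 2*(9/2 - sqrt(5)/2)*conj(-sqrt(5)/2 - 1/2) + 5*(-2)*conj(0) + 5*(0)*conj(0)]
      = (1/20)[(24) + (-4) + (12 + 6*sqrt(5)) + (-2 + 4*sqrt(5)) + (12 - 6*sqrt(5)) + (-4*sqrt(5) - 2) + (0) + (0)] = 40/20 = 2
Dimension check: dim(rho) = sum (mult * dim) = 0*1 + 1*1 + 2*1 + 3*1 + 0*2 + 0*2 + 1*2 + 2*2 = 12 = chi_rho(e) = 12.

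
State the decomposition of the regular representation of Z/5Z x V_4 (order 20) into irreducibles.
Each irreducible V_i of dimension d_i appears with multiplicity d_i, i.e. rho_reg = (direct sum over all irreducibles V_i) d_i V_i. The irreducible dimensions for Z/5Z x V_4 are 1, 1, 1, 1, 1, 1, 1, 1, 1, 1, 1, 1, 1, 1, 1, 1, 1, 1, 1, 1: 20 irreducibles of dimension 1, each with multiplicity 1. Total dimension 20*1*1 = 20 = |G|.

General theorem: in the regular representation of a finite group G, each irreducible appears with multiplicity equal to its dimension. Check: dim(rho_reg) = sum d_i^2 = 1 + 1 + 1 + 1 + 1 + 1 + 1 + 1 + 1 + 1 + 1 + 1 + 1 + 1 + 1 + 1 + 1 + 1 + 1 + 1 = 20 = |G|.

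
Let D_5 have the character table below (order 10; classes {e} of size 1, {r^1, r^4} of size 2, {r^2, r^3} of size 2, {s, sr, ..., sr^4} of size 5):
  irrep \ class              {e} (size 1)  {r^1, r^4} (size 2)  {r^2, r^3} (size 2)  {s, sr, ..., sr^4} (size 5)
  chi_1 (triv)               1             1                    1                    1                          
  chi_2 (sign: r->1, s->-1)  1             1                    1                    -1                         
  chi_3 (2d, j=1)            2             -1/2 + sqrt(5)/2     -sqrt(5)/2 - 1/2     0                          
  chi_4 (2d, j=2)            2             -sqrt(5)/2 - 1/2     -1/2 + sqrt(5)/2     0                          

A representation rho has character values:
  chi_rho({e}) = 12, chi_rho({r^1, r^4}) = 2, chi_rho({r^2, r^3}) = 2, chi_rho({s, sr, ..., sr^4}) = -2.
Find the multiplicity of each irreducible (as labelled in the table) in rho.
Multiplicities: chi_1: 1, chi_2: 3, chi_3: 2, chi_4: 2.

Proof sketch: Use <chi_rho, chi> = (1/|G|) sum_C |C| * chi_rho(C) * conj(chi(C)) with |G| = 10 for each irreducible chi in the table:
  <chi_rho, chi_1> = (1/10)[1*(12)*conj(1) + 2*(2)*conj(1) + 2*(2)*conj(1) + 5*(-2)*conj(1)]
      = (1/10)[(12) + (4) + (4) + (-10)] = 10/10 = 1
  <chi_rho, chi_2> = (1/10)[1*(12)*conj(1) + 2*(2)*conj(1) + 2*(2)*conj(1) + 5*(-2)*conj(-1)]
      = (1/10)[(12) + (4) + (4) + (10)] = 30/10 = 3
  <chi_rho, chi_3> = (1/10)[1*(12)*conj(2) + 2*(2)*conj(-1/2 + sqrt(5)/2) + 2*(2)*conj(-sqrt(5)/2 - 1/2) + 5*(-2)*conj(0)]
      = (1/10)[(24) + (-2 + 2*sqrt(5)) + (-2*sqrt(5) - 2) + (0)] = 20/10 = 2
  <chi_rho, chi_4> = (1/10)[1*(12)*conj(2) + 2*(2)*conj(-sqrt(5)/2 - 1/2) + 2*(2)*conj(-1/2 + sqrt(5)/2) + 5*(-2)*conj(0)]
      = (1/10)[(24) + (-2*sqrt(5) - 2) + (-2 + 2*sqrt(5)) + (0)] = 20/10 = 2
Dimension check: dim(rho) = sum (mult * dim) = 1*1 + 3*1 + 2*2 + 2*2 = 12 = chi_rho(e) = 12.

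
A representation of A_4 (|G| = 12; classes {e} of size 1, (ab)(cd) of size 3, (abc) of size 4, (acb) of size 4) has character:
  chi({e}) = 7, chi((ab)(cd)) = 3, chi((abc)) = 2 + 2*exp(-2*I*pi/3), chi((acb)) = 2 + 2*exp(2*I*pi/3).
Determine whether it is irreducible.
Not irreducible (reducible): <chi, chi> = 9 > 1.

Working: <chi, chi> = (1/|G|) sum_C |C| * |chi(C)|^2 = (1/12)[1*|7|^2 + 3*|3|^2 + 4*|2 + 2*exp(-2*I*pi/3)|^2 + 4*|2 + 2*exp(2*I*pi/3)|^2]
  = (1/12)[(49) + (27) + (16) + (16)] = 108/12 = 9.
(Exp terms are combined using exp(i*s)*conj(exp(i*t)) = exp(i*(s-t)), and sums of them are collapsed using the identity that for every m > 1 the m distinct m-th roots of unity sum to 0, e.g. 1 + exp(2*I*pi/3) + exp(-2*I*pi/3) = 0.)
A character is irreducible iff <chi, chi> = 1, so this representation is reducible.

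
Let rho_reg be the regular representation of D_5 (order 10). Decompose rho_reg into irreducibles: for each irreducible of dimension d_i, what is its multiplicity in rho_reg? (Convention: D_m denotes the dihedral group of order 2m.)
Each irreducible V_i of dimension d_i appears with multiplicity d_i, i.e. rho_reg = (direct sum over all irreducibles V_i) d_i V_i. The irreducible dimensions for D_5 are 1, 1, 2, 2: 2 irreducibles of dimension 1, each with multiplicity 1; 2 irreducibles of dimension 2, each with multiplicity 2. Total dimension 2*1*1 + 2*2*2 = 10 = |G|.

Why: General theorem: in the regular representation of a finite group G, each irreducible appears with multiplicity equal to its dimension. Check: dim(rho_reg) = sum d_i^2 = 1 + 1 + 4 + 4 = 10 = |G|.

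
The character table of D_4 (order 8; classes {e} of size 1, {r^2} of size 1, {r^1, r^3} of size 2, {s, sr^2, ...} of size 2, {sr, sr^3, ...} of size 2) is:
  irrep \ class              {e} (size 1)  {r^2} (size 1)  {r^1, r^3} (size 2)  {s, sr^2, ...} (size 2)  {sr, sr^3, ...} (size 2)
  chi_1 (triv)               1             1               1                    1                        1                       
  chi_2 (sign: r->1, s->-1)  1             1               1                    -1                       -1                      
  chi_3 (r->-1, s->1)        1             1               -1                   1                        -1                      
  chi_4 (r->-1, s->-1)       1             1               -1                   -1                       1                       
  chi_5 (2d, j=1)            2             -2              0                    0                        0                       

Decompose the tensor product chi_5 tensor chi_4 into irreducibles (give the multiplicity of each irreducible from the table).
chi_5 tensor chi_4 = chi_5 (all other irreducibles have multiplicity 0).

Reasoning: The character of a tensor product is the pointwise product (chi_5 * chi_4)(C) = chi_5(C) * chi_4(C):
  {e}: (2)*(1), {r^2}: (-2)*(1), {r^1, r^3}: (0)*(-1), {s, sr^2, ...}: (0)*(-1), {sr, sr^3, ...}: (0)*(1)
so (chi_5 * chi_4) takes values
  {e} -> 2, {r^2} -> -2, {r^1, r^3} -> 0, {s, sr^2, ...} -> 0, {sr, sr^3, ...} -> 0.
Now take the inner product of this character with each irreducible chi from the table, <chi_5*chi_4, chi> = (1/8) sum_C |C| (chi_5*chi_4)(C) conj(chi(C)):
  <chi_5*chi_4, chi_1> = (1/8)[1*(2)*conj(1) + 1*(-2)*conj(1) + 2*(0)*conj(1) + 2*(0)*conj(1) + 2*(0)*conj(1)]
      = (1/8)[(2) + (-2) + (0) + (0) + (0)] = 0/8 = 0
  <chi_5*chi_4, chi_2> = (1/8)[1*(2)*conj(1) + 1*(-2)*conj(1) + 2*(0)*conj(1) + 2*(0)*conj(-1) + 2*(0)*conj(-1)]
      = (1/8)[(2) + (-2) + (0) + (0) + (0)] = 0/8 = 0
  <chi_5*chi_4, chi_3> = (1/8)[1*(2)*conj(1) + 1*(-2)*conj(1) + 2*(0)*conj(-1) + 2*(0)*conj(1) + 2*(0)*conj(-1)]
      = (1/8)[(2) + (-2) + (0) + (0) + (0)] = 0/8 = 0
  <chi_5*chi_4, chi_4> = (1/8)[1*(2)*conj(1) + 1*(-2)*conj(1) + 2*(0)*conj(-1) + 2*(0)*conj(-1) + 2*(0)*conj(1)]
      = (1/8)[(2) + (-2) + (0) + (0) + (0)] = 0/8 = 0
  <chi_5*chi_4, chi_5> = (1/8)[1*(2)*conj(2) + 1*(-2)*conj(-2) + 2*(0)*conj(0) + 2*(0)*conj(0) + 2*(0)*conj(0)]
      = (1/8)[(4) + (4) + (0) + (0) + (0)] = 8/8 = 1
Hence the multiplicities are chi_5: 1. Dimension check: dim(chi_5)*dim(chi_4) = 2*1 = 2 and sum (mult * dim) = 1*2 = 2.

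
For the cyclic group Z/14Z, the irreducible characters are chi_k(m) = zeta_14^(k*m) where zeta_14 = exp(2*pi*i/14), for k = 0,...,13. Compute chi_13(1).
chi_13(1) = zeta_14^13 = exp(-I*pi/7)

Proof sketch: chi_13(1) = zeta_14^(13*1) = zeta_14^13. Since zeta_14^14 = 1, this equals zeta_14^13 = exp(2*pi*i*13/14) = exp(-I*pi/7).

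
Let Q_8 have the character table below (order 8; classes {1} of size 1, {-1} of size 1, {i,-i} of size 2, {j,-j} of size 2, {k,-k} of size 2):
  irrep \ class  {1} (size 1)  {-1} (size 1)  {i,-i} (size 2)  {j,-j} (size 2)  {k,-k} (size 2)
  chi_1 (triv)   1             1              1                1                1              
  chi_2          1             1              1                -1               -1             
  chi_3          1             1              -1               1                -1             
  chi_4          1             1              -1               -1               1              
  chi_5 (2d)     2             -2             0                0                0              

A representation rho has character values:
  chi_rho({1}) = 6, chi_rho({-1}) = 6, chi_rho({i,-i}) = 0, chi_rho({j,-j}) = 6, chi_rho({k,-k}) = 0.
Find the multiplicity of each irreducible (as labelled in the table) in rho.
Multiplicities: chi_1: 3, chi_2: 0, chi_3: 3, chi_4: 0, chi_5: 0.

Details: Use <chi_rho, chi> = (1/|G|) sum_C |C| * chi_rho(C) * conj(chi(C)) with |G| = 8 for each irreducible chi in the table:
  <chi_rho, chi_1> = (1/8)[1*(6)*conj(1) + 1*(6)*conj(1) + 2*(0)*conj(1) + 2*(6)*conj(1) + 2*(0)*conj(1)]
      = (1/8)[(6) + (6) + (0) + (12) + (0)] = 24/8 = 3
  <chi_rho, chi_2> = (1/8)[1*(6)*conj(1) + 1*(6)*conj(1) + 2*(0)*conj(1) + 2*(6)*conj(-1) + 2*(0)*conj(-1)]
      = (1/8)[(6) + (6) + (0) + (-12) + (0)] = 0/8 = 0
  <chi_rho, chi_3> = (1/8)[1*(6)*conj(1) + 1*(6)*conj(1) + 2*(0)*conj(-1) + 2*(6)*conj(1) + 2*(0)*conj(-1)]
      = (1/8)[(6) + (6) + (0) + (12) + (0)] = 24/8 = 3
  <chi_rho, chi_4> = (1/8)[1*(6)*conj(1) + 1*(6)*conj(1) + 2*(0)*conj(-1) + 2*(6)*conj(-1) + 2*(0)*conj(1)]
      = (1/8)[(6) + (6) + (0) + (-12) + (0)] = 0/8 = 0
  <chi_rho, chi_5> = (1/8)[1*(6)*conj(2) + 1*(6)*conj(-2) + 2*(0)*conj(0) + 2*(6)*conj(0) + 2*(0)*conj(0)]
      = (1/8)[(12) + (-12) + (0) + (0) + (0)] = 0/8 = 0
Dimension check: dim(rho) = sum (mult * dim) = 3*1 + 0*1 + 3*1 + 0*1 + 0*2 = 6 = chi_rho(e) = 6.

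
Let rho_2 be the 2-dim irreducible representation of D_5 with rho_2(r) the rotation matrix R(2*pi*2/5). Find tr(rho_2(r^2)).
chi_{rho_2}(r^2) = 2*cos(2*pi*2*2/5) = -1/2 + sqrt(5)/2

Details: rho_2(r^2) is rotation by angle 2*pi*2*2/5, whose trace is 2*cos(2*pi*2*2/5) = -1/2 + sqrt(5)/2.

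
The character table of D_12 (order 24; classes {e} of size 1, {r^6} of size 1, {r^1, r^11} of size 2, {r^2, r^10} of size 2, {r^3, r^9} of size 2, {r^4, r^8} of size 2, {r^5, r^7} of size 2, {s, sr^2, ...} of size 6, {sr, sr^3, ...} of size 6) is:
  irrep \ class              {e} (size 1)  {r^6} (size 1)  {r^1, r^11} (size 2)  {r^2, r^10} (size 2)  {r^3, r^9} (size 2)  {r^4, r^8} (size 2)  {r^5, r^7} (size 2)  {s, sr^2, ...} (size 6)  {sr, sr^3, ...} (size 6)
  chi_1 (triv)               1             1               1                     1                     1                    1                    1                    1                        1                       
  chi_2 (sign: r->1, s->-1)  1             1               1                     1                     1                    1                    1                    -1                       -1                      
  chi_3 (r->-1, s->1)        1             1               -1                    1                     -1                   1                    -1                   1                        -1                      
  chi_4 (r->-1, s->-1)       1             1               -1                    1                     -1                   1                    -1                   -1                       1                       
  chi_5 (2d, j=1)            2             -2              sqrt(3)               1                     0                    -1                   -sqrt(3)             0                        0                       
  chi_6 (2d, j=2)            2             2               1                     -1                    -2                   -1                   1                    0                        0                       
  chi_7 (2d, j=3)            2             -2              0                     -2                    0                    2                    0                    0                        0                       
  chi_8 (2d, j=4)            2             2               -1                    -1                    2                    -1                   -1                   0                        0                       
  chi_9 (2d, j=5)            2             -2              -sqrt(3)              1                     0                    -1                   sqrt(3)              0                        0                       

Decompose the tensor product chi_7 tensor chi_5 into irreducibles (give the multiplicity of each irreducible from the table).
chi_7 tensor chi_5 = chi_6 + chi_8 (all other irreducibles have multiplicity 0).

Reasoning: The character of a tensor product is the pointwise product (chi_7 * chi_5)(C) = chi_7(C) * chi_5(C):
  {e}: (2)*(2), {r^6}: (-2)*(-2), {r^1, r^11}: (0)*(sqrt(3)), {r^2, r^10}: (-2)*(1), {r^3, r^9}: (0)*(0), {r^4, r^8}: (2)*(-1), {r^5, r^7}: (0)*(-sqrt(3)), {s, sr^2, ...}: (0)*(0), {sr, sr^3, ...}: (0)*(0)
so (chi_7 * chi_5) takes values
  {e} -> 4, {r^6} -> 4, {r^1, r^11} -> 0, {r^2, r^10} -> -2, {r^3, r^9} -> 0, {r^4, r^8} -> -2, {r^5, r^7} -> 0, {s, sr^2, ...} -> 0, {sr, sr^3, ...} -> 0.
Now take the inner product of this character with each irreducible chi from the table, <chi_7*chi_5, chi> = (1/24) sum_C |C| (chi_7*chi_5)(C) conj(chi(C)):
  <chi_7*chi_5, chi_1> = (1/24)[1*(4)*conj(1) + 1*(4)*conj(1) + 2*(0)*conj(1) + 2*(-2)*conj(1) + 2*(0)*conj(1) + 2*(-2)*conj(1) + 2*(0)*conj(1) + 6*(0)*conj(1) + 6*(0)*conj(1)]
      = (1/24)[(4) + (4) + (0) + (-4) + (0) + (-4) + (0) + (0) + (0)] = 0/24 = 0
  <chi_7*chi_5, chi_2> = (1/24)[1*(4)*conj(1) + 1*(4)*conj(1) + 2*(0)*conj(1) + 2*(-2)*conj(1) + 2*(0)*conj(1) + 2*(-2)*conj(1) + 2*(0)*conj(1) + 6*(0)*conj(-1) + 6*(0)*conj(-1)]
      = (1/24)[(4) + (4) + (0) + (-4) + (0) + (-4) + (0) + (0) + (0)] = 0/24 = 0
  <chi_7*chi_5, chi_3> = (1/24)[1*(4)*conj(1) + 1*(4)*conj(1) + 2*(0)*conj(-1) + 2*(-2)*conj(1) + 2*(0)*conj(-1) + 2*(-2)*conj(1) + 2*(0)*conj(-1) + 6*(0)*conj(1) + 6*(0)*conj(-1)]
      = (1/24)[(4) + (4) + (0) + (-4) + (0) + (-4) + (0) + (0) + (0)] = 0/24 = 0
  <chi_7*chi_5, chi_4> = (1/24)[1*(4)*conj(1) + 1*(4)*conj(1) + 2*(0)*conj(-1) + 2*(-2)*conj(1) + 2*(0)*conj(-1) + 2*(-2)*conj(1) + 2*(0)*conj(-1) + 6*(0)*conj(-1) + 6*(0)*conj(1)]
      = (1/24)[(4) + (4) + (0) + (-4) + (0) + (-4) + (0) + (0) + (0)] = 0/24 = 0
  <chi_7*chi_5, chi_5> = (1/24)[1*(4)*conj(2) + 1*(4)*conj(-2) + 2*(0)*conj(sqrt(3)) + 2*(-2)*conj(1) + 2*(0)*conj(0) + 2*(-2)*conj(-1) + 2*(0)*conj(-sqrt(3)) + 6*(0)*conj(0) + 6*(0)*conj(0)]
      = (1/24)[(8) + (-8) + (0) + (-4) + (0) + (4) + (0) + (0) + (0)] = 0/24 = 0
  <chi_7*chi_5, chi_6> = (1/24)[1*(4)*conj(2) + 1*(4)*conj(2) + 2*(0)*conj(1) + 2*(-2)*conj(-1) + 2*(0)*conj(-2) + 2*(-2)*conj(-1) + 2*(0)*conj(1) + 6*(0)*conj(0) + 6*(0)*conj(0)]
      = (1/24)[(8) + (8) + (0) + (4) + (0) + (4) + (0) + (0) + (0)] = 24/24 = 1
  <chi_7*chi_5, chi_7> = (1/24)[1*(4)*conj(2) + 1*(4)*conj(-2) + 2*(0)*conj(0) + 2*(-2)*conj(-2) + 2*(0)*conj(0) + 2*(-2)*conj(2) + 2*(0)*conj(0) + 6*(0)*conj(0) + 6*(0)*conj(0)]
      = (1/24)[(8) + (-8) + (0) + (8) + (0) + (-8) + (0) + (0) + (0)] = 0/24 = 0
  <chi_7*chi_5, chi_8> = (1/24)[1*(4)*conj(2) + 1*(4)*conj(2) + 2*(0)*conj(-1) + 2*(-2)*conj(-1) + 2*(0)*conj(2) + 2*(-2)*conj(-1) + 2*(0)*conj(-1) + 6*(0)*conj(0) + 6*(0)*conj(0)]
      = (1/24)[(8) + (8) + (0) + (4) + (0) + (4) + (0) + (0) + (0)] = 24/24 = 1
  <chi_7*chi_5, chi_9> = (1/24)[1*(4)*conj(2) + 1*(4)*conj(-2) + 2*(0)*conj(-sqrt(3)) + 2*(-2)*conj(1) + 2*(0)*conj(0) + 2*(-2)*conj(-1) + 2*(0)*conj(sqrt(3)) + 6*(0)*conj(0) + 6*(0)*conj(0)]
      = (1/24)[(8) + (-8) + (0) + (-4) + (0) + (4) + (0) + (0) + (0)] = 0/24 = 0
Hence the multiplicities are chi_6: 1, chi_8: 1. Dimension check: dim(chi_7)*dim(chi_5) = 2*2 = 4 and sum (mult * dim) = 1*2 + 1*2 = 4.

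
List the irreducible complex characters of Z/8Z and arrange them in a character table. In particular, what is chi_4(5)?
Character table of Z/8Z (irreps indexed chi_0,...,chi_7 with chi_k(m) = zeta_8^(k*m), zeta_8 = exp(2*pi*i/8)):
  irrep \ class  {0} (size 1)  {1} (size 1)    {2} (size 1)  {3} (size 1)    {4} (size 1)  {5} (size 1)    {6} (size 1)  {7} (size 1)  
  chi_0          1             1               1             1               1             1               1             1             
  chi_1          1             exp(I*pi/4)     I             exp(3*I*pi/4)   -1            exp(-3*I*pi/4)  -I            exp(-I*pi/4)  
  chi_2          1             I               -1            -I              1             I               -1            -I            
  chi_3          1             exp(3*I*pi/4)   -I            exp(I*pi/4)     -1            exp(-I*pi/4)    I             exp(-3*I*pi/4)
  chi_4          1             -1              1             -1              1             -1              1             -1            
  chi_5          1             exp(-3*I*pi/4)  I             exp(-I*pi/4)    -1            exp(I*pi/4)     -I            exp(3*I*pi/4) 
  chi_6          1             -I              -1            I               1             -I              -1            I             
  chi_7          1             exp(-I*pi/4)    -I            exp(-3*I*pi/4)  -1            exp(3*I*pi/4)   I             exp(I*pi/4)   

Spot check: chi_4(5) = zeta_8^(4*5) = zeta_8^20 = -1.

Why: Z/8Z is abelian, so all 8 irreducible complex representations are 1-dimensional. They are given by chi_k(m) = zeta_8^(k*m) for k = 0,...,7. Row orthogonality: sum_m chi_k(m) conj(chi_l(m)) = 8 * [k = l].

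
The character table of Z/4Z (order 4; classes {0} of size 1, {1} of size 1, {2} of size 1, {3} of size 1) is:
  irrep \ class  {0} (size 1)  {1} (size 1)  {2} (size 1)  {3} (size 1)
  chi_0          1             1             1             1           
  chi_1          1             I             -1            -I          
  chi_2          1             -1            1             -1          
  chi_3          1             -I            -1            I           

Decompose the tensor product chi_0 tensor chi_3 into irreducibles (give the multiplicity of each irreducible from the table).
chi_0 tensor chi_3 = chi_3 (all other irreducibles have multiplicity 0).

Working: The character of a tensor product is the pointwise product (chi_0 * chi_3)(C) = chi_0(C) * chi_3(C):
  {0}: (1)*(1), {1}: (1)*(-I), {2}: (1)*(-1), {3}: (1)*(I)
so (chi_0 * chi_3) takes values
  {0} -> 1, {1} -> -I, {2} -> -1, {3} -> I.
Now take the inner product of this character with each irreducible chi from the table, <chi_0*chi_3, chi> = (1/4) sum_C |C| (chi_0*chi_3)(C) conj(chi(C)):
  <chi_0*chi_3, chi_0> = (1/4)[1*(1)*conj(1) + 1*(-I)*conj(1) + 1*(-1)*conj(1) + 1*(I)*conj(1)]
      = (1/4)[(1) + (-I) + (-1) + (I)] = 0/4 = 0
  <chi_0*chi_3, chi_1> = (1/4)[1*(1)*conj(1) + 1*(-I)*conj(I) + 1*(-1)*conj(-1) + 1*(I)*conj(-I)]
      = (1/4)[(1) + (-1) + (1) + (-1)] = 0/4 = 0
  <chi_0*chi_3, chi_2> = (1/4)[1*(1)*conj(1) + 1*(-I)*conj(-1) + 1*(-1)*conj(1) + 1*(I)*conj(-1)]
      = (1/4)[(1) + (I) + (-1) + (-I)] = 0/4 = 0
  <chi_0*chi_3, chi_3> = (1/4)[1*(1)*conj(1) + 1*(-I)*conj(-I) + 1*(-1)*conj(-1) + 1*(I)*conj(I)]
      = (1/4)[(1) + (1) + (1) + (1)] = 4/4 = 1
(Exp terms are combined using exp(i*s)*conj(exp(i*t)) = exp(i*(s-t)), and sums of them are collapsed using the identity that for every m > 1 the m distinct m-th roots of unity sum to 0, e.g. 1 + exp(2*I*pi/3) + exp(-2*I*pi/3) = 0.)
Hence the multiplicities are chi_3: 1. Dimension check: dim(chi_0)*dim(chi_3) = 1*1 = 1 and sum (mult * dim) = 1*1 = 1.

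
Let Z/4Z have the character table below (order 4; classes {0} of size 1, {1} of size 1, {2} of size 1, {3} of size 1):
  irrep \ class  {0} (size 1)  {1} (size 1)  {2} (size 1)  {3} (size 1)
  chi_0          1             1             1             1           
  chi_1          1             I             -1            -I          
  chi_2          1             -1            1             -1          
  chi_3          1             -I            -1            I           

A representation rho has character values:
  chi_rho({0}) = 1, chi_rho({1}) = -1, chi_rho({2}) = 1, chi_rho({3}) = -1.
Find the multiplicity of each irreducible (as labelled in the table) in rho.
Multiplicities: chi_0: 0, chi_1: 0, chi_2: 1, chi_3: 0.

Working: Use <chi_rho, chi> = (1/|G|) sum_C |C| * chi_rho(C) * conj(chi(C)) with |G| = 4 for each irreducible chi in the table:
  <chi_rho, chi_0> = (1/4)[1*(1)*conj(1) + 1*(-1)*conj(1) + 1*(1)*conj(1) + 1*(-1)*conj(1)]
      = (1/4)[(1) + (-1) + (1) + (-1)] = 0/4 = 0
  <chi_rho, chi_1> = (1/4)[1*(1)*conj(1) + 1*(-1)*conj(I) + 1*(1)*conj(-1) + 1*(-1)*conj(-I)]
      = (1/4)[(1) + (I) + (-1) + (-I)] = 0/4 = 0
  <chi_rho, chi_2> = (1/4)[1*(1)*conj(1) + 1*(-1)*conj(-1) + 1*(1)*conj(1) + 1*(-1)*conj(-1)]
      = (1/4)[(1) + (1) + (1) + (1)] = 4/4 = 1
  <chi_rho, chi_3> = (1/4)[1*(1)*conj(1) + 1*(-1)*conj(-I) + 1*(1)*conj(-1) + 1*(-1)*conj(I)]
      = (1/4)[(1) + (-I) + (-1) + (I)] = 0/4 = 0
(Exp terms are combined using exp(i*s)*conj(exp(i*t)) = exp(i*(s-t)), and sums of them are collapsed using the identity that for every m > 1 the m distinct m-th roots of unity sum to 0, e.g. 1 + exp(2*I*pi/3) + exp(-2*I*pi/3) = 0.)
Dimension check: dim(rho) = sum (mult * dim) = 0*1 + 0*1 + 1*1 + 0*1 = 1 = chi_rho(e) = 1.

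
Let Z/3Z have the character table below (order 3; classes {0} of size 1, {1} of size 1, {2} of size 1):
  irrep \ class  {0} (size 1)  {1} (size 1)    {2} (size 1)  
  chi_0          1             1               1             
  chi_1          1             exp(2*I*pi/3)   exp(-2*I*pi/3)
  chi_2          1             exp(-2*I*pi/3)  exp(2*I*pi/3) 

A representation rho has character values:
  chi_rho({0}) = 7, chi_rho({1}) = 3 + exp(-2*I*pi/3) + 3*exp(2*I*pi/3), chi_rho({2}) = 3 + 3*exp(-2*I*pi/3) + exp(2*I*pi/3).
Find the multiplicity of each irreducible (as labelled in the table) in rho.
Multiplicities: chi_0: 3, chi_1: 3, chi_2: 1.

Justification: Use <chi_rho, chi> = (1/|G|) sum_C |C| * chi_rho(C) * conj(chi(C)) with |G| = 3 for each irreducible chi in the table:
  <chi_rho, chi_0> = (1/3)[1*(7)*conj(1) + 1*(3 + exp(-2*I*pi/3) + 3*exp(2*I*pi/3))*conj(1) + 1*(3 + 3*exp(-2*I*pi/3) + exp(2*I*pi/3))*conj(1)]
      = (1/3)[(7) + (3 + exp(-2*I*pi/3) + 3*exp(2*I*pi/3)) + (3 + 3*exp(-2*I*pi/3) + exp(2*I*pi/3))] = 9/3 = 3
  <chi_rho, chi_1> = (1/3)[1*(7)*conj(1) + 1*(3 + exp(-2*I*pi/3) + 3*exp(2*I*pi/3))*conj(exp(2*I*pi/3)) + 1*(3 + 3*exp(-2*I*pi/3) + exp(2*I*pi/3))*conj(exp(-2*I*pi/3))]
      = (1/3)[(7) + (3 + 3*exp(-2*I*pi/3) + exp(2*I*pi/3)) + (3 + exp(-2*I*pi/3) + 3*exp(2*I*pi/3))] = 9/3 = 3
  <chi_rho, chi_2> = (1/3)[1*(7)*conj(1) + 1*(3 + exp(-2*I*pi/3) + 3*exp(2*I*pi/3))*conj(exp(-2*I*pi/3)) + 1*(3 + 3*exp(-2*I*pi/3) + exp(2*I*pi/3))*conj(exp(2*I*pi/3))]
      = (1/3)[(7) + (-2) + (-2)] = 3/3 = 1
(Exp terms are combined using exp(i*s)*conj(exp(i*t)) = exp(i*(s-t)), and sums of them are collapsed using the identity that for every m > 1 the m distinct m-th roots of unity sum to 0, e.g. 1 + exp(2*I*pi/3) + exp(-2*I*pi/3) = 0.)
Dimension check: dim(rho) = sum (mult * dim) = 3*1 + 3*1 + 1*1 = 7 = chi_rho(e) = 7.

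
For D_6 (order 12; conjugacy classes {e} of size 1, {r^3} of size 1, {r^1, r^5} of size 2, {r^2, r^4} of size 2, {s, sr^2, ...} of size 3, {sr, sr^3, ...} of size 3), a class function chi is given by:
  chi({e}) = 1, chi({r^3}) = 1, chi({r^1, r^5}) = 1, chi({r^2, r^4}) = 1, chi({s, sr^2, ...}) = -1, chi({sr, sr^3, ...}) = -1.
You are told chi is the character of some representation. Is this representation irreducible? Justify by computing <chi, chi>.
Irreducible: <chi, chi> = 1.

Explanation: <chi, chi> = (1/|G|) sum_C |C| * |chi(C)|^2 = (1/12)[1*|1|^2 + 1*|1|^2 + 2*|1|^2 + 2*|1|^2 + 3*|-1|^2 + 3*|-1|^2]
  = (1/12)[(1) + (1) + (2) + (2) + (3) + (3)] = 12/12 = 1.
A character is irreducible iff <chi, chi> = 1, so this representation is irreducible.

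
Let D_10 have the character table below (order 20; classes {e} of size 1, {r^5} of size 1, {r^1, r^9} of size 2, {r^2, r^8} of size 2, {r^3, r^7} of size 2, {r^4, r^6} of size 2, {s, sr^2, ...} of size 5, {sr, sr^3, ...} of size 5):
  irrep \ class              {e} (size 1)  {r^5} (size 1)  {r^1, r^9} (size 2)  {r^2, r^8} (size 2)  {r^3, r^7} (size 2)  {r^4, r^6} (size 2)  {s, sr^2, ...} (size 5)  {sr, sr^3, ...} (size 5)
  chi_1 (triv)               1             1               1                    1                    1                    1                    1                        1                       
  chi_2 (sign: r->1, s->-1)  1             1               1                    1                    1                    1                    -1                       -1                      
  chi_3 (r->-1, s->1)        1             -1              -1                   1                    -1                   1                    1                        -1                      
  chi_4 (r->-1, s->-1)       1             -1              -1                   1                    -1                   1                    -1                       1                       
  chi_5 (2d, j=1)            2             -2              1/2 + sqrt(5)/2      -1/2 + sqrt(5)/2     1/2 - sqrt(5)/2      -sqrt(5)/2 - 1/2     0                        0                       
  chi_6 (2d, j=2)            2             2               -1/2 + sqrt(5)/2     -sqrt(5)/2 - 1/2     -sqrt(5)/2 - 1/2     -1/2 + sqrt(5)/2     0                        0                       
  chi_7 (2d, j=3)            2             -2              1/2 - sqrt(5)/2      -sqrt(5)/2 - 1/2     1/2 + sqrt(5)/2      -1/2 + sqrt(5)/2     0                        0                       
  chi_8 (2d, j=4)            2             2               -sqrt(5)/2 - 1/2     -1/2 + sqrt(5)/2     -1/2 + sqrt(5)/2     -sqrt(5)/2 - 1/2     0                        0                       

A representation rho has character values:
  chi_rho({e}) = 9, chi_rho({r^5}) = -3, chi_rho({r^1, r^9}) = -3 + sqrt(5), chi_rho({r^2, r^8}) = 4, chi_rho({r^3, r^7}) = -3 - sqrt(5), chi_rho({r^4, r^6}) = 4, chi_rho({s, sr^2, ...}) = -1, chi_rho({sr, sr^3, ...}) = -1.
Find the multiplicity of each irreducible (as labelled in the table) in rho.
Multiplicities: chi_1: 0, chi_2: 1, chi_3: 2, chi_4: 2, chi_5: 1, chi_6: 1, chi_7: 0, chi_8: 0.

Justification: Use <chi_rho, chi> = (1/|G|) sum_C |C| * chi_rho(C) * conj(chi(C)) with |G| = 20 for each irreducible chi in the table:
  <chi_rho, chi_1> = (1/20)[1*(9)*conj(1) + 1*(-3)*conj(1) + 2*(-3 + sqrt(5))*conj(1) + 2*(4)*conj(1) + 2*(-3 - sqrt(5))*conj(1) + 2*(4)*conj(1) + 5*(-1)*conj(1) + 5*(-1)*conj(1)]
      = (1/20)[(9) + (-3) + (-6 + 2*sqrt(5)) + (8) + (-6 - 2*sqrt(5)) + (8) + (-5) + (-5)] = 0/20 = 0
  <chi_rho, chi_2> = (1/20)[1*(9)*conj(1) + 1*(-3)*conj(1) + 2*(-3 + sqrt(5))*conj(1) + 2*(4)*conj(1) + 2*(-3 - sqrt(5))*conj(1) + 2*(4)*conj(1) + 5*(-1)*conj(-1) + 5*(-1)*conj(-1)]
      = (1/20)[(9) + (-3) + (-6 + 2*sqrt(5)) + (8) + (-6 - 2*sqrt(5)) + (8) + (5) + (5)] = 20/20 = 1
  <chi_rho, chi_3> = (1/20)[1*(9)*conj(1) + 1*(-3)*conj(-1) + 2*(-3 + sqrt(5))*conj(-1) + 2*(4)*conj(1) + 2*(-3 - sqrt(5))*conj(-1) + 2*(4)*conj(1) + 5*(-1)*conj(1) + 5*(-1)*conj(-1)]
      = (1/20)[(9) + (3) + (6 - 2*sqrt(5)) + (8) + (2*sqrt(5) + 6) + (8) + (-5) + (5)] = 40/20 = 2
  <chi_rho, chi_4> = (1/20)[1*(9)*conj(1) + 1*(-3)*conj(-1) + 2*(-3 + sqrt(5))*conj(-1) + 2*(4)*conj(1) + 2*(-3 - sqrt(5))*conj(-1) + 2*(4)*conj(1) + 5*(-1)*conj(-1) + 5*(-1)*conj(1)]
      = (1/20)[(9) + (3) + (6 - 2*sqrt(5)) + (8) + (2*sqrt(5) + 6) + (8) + (5) + (-5)] = 40/20 = 2
  <chi_rho, chi_5> = (1/20)[1*(9)*conj(2) + 1*(-3)*conj(-2) + 2*(-3 + sqrt(5))*conj(1/2 + sqrt(5)/2) + 2*(4)*conj(-1/2 + sqrt(5)/2) + 2*(-3 - sqrt(5))*conj(1/2 - sqrt(5)/2) + 2*(4)*conj(-sqrt(5)/2 - 1/2) + 5*(-1)*conj(0) + 5*(-1)*conj(0)]
      = (1/20)[(18) + (6) + (2 - 2*sqrt(5)) + (-4 + 4*sqrt(5)) + (2 + 2*sqrt(5)) + (-4*sqrt(5) - 4) + (0) + (0)] = 20/20 = 1
  <chi_rho, chi_6> = (1/20)[1*(9)*conj(2) + 1*(-3)*conj(2) + 2*(-3 + sqrt(5))*conj(-1/2 + sqrt(5)/2) + 2*(4)*conj(-sqrt(5)/2 - 1/2) + 2*(-3 - sqrt(5))*conj(-sqrt(5)/2 - 1/2) + 2*(4)*conj(-1/2 + sqrt(5)/2) + 5*(-1)*conj(0) + 5*(-1)*conj(0)]
      = (1/20)[(18) + (-6) + (8 - 4*sqrt(5)) + (-4*sqrt(5) - 4) + (8 + 4*sqrt(5)) + (-4 + 4*sqrt(5)) + (0) + (0)] = 20/20 = 1
  <chi_rho, chi_7> = (1/20)[1*(9)*conj(2) + 1*(-3)*conj(-2) + 2*(-3 + sqrt(5))*conj(1/2 - sqrt(5)/2) + 2*(4)*conj(-sqrt(5)/2 - 1/2) + 2*(-3 - sqrt(5))*conj(1/2 + sqrt(5)/2) + 2*(4)*conj(-1/2 + sqrt(5)/2) + 5*(-1)*conj(0) + 5*(-1)*conj(0)]
      = (1/20)[(18) + (6) + (-8 + 4*sqrt(5)) + (-4*sqrt(5) - 4) + (-4*sqrt(5) - 8) + (-4 + 4*sqrt(5)) + (0) + (0)] = 0/20 = 0
  <chi_rho, chi_8> = (1/20)[1*(9)*conj(2) + 1*(-3)*conj(2) + 2*(-3 + sqrt(5))*conj(-sqrt(5)/2 - 1/2) + 2*(4)*conj(-1/2 + sqrt(5)/2) + 2*(-3 - sqrt(5))*conj(-1/2 + sqrt(5)/2) + 2*(4)*conj(-sqrt(5)/2 - 1/2) + 5*(-1)*conj(0) + 5*(-1)*conj(0)]
      = (1/20)[(18) + (-6) + (-2 + 2*sqrt(5)) + (-4 + 4*sqrt(5)) + (-2*sqrt(5) - 2) + (-4*sqrt(5) - 4) + (0) + (0)] = 0/20 = 0
Dimension check: dim(rho) = sum (mult * dim) = 0*1 + 1*1 + 2*1 + 2*1 + 1*2 + 1*2 + 0*2 + 0*2 = 9 = chi_rho(e) = 9.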